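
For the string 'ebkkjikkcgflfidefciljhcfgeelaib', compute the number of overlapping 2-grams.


String 'ebkkjikkcgflfidefciljhcfgeelaib' has length L = 31.
Number of overlapping n-grams = L - n + 1
Substituting: 31 - 2 + 1 = 30

30


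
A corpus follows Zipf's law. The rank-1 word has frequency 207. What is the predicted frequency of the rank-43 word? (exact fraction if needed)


Zipf's law: freq(rank) = f1 / rank
f1 = 207, rank = 43
freq = 207 / 43
GCD(207, 43) = 1
Simplified: 207/43

207/43


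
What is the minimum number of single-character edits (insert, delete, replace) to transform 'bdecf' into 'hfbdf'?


Building DP table for s1='bdecf' (len 5) and s2='hfbdf' (len 5):
       h  f  b  d  f
    0  1  2  3  4  5
  b 1  1  2  2  3  4
  d 2  2  2  3  2  3
  e 3  3  3  3  3  3
  c 4  4  4  4  4  4
  f 5  5  4  5  5  4
Edit distance = dp[5][5] = 4

4


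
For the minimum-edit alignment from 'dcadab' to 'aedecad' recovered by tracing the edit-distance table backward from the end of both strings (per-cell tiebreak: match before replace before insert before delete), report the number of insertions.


Edit distance = 5. Backtracking from cell (6, 7) with preference match > replace > insert > delete,
then listing the resulting alignment 'dcadab' -> 'aedecad' left to right:
  Step 1: insert 'a' [insertion #1]
  Step 2: insert 'e' [insertion #2]
  Step 3: keep 'd'
  Step 4: insert 'e' [insertion #3]
  Step 5: keep 'c'
  Step 6: keep 'a'
  Step 7: keep 'd'
  Step 8: delete 'a'
  Step 9: delete 'b'
Total insertions: 3

3


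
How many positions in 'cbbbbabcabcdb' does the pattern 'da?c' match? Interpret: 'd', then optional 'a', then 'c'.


Pattern: da?c means 'd', then optional 'a', then 'c'.
Scanning 'cbbbbabcabcdb' position-by-position:
  Pos 0: window 'cbb' -> no
  Pos 1: window 'bbb' -> no
  Pos 2: window 'bbb' -> no
  Pos 3: window 'bba' -> no
  Pos 4: window 'bab' -> no
  Pos 5: window 'abc' -> no
  Pos 6: window 'bca' -> no
  Pos 7: window 'cab' -> no
  Pos 8: window 'abc' -> no
  Pos 9: window 'bcd' -> no
  Pos 10: window 'cdb' -> no
  Pos 11: window 'db' -> no
  Pos 12: window 'b' -> no
Total matches: 0

0


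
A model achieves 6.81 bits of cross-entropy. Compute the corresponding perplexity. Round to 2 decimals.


Perplexity formula: PP = 2^H
H = 6.81
PP = 2^6.81
Decompose: 2^6.81 = 2^6 * 2^0.81
2^6 = 64, 2^0.81 ~ 1.7532114
PP ~ 64 * 1.7532114 = 112.2055296
Rounded to 2 decimals: 112.21

112.21


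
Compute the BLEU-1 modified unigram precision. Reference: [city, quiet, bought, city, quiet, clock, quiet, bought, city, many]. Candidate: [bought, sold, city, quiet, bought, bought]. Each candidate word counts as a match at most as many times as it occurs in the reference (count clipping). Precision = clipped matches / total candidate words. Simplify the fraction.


Reference word counts: {'bought': 2, 'city': 3, 'clock': 1, 'many': 1, 'quiet': 3}
Checking each candidate word (with clipping):
  'bought' -> in reference (ref count 2, used 1/2) -> match (matches: 1)
  'sold' -> not in reference -> no match (matches: 1)
  'city' -> in reference (ref count 3, used 1/3) -> match (matches: 2)
  'quiet' -> in reference (ref count 3, used 1/3) -> match (matches: 3)
  'bought' -> in reference (ref count 2, used 2/2) -> match (matches: 4)
  'bought' -> ref count 2 already used up (2/2) -> clipped, no match (matches: 4)
Clipped matches: 4, Candidate length: 6
Precision = 4/6 = 2/3

2/3


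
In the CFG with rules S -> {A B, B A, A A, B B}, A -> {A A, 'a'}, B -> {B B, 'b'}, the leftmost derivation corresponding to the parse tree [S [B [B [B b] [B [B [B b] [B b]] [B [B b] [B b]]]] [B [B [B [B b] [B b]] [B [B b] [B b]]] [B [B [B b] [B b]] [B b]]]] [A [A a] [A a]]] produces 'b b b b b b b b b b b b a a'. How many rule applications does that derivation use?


Every bracketed nonterminal node [X ...] in the tree is produced by exactly one rule application.
Reading the tree off as a leftmost derivation:
  Step 1: S  =>  B A   (applied S -> B A)
  Step 2: B A  =>  B B A   (applied B -> B B)
  Step 3: B B A  =>  B B B A   (applied B -> B B)
  Step 4: B B B A  =>  b B B A   (applied B -> b)
  Step 5: b B B A  =>  b B B B A   (applied B -> B B)
  Step 6: b B B B A  =>  b B B B B A   (applied B -> B B)
  Step 7: b B B B B A  =>  b b B B B A   (applied B -> b)
  Step 8: b b B B B A  =>  b b b B B A   (applied B -> b)
  Step 9: b b b B B A  =>  b b b B B B A   (applied B -> B B)
  Step 10: b b b B B B A  =>  b b b b B B A   (applied B -> b)
  Step 11: b b b b B B A  =>  b b b b b B A   (applied B -> b)
  Step 12: b b b b b B A  =>  b b b b b B B A   (applied B -> B B)
  Step 13: b b b b b B B A  =>  b b b b b B B B A   (applied B -> B B)
  Step 14: b b b b b B B B A  =>  b b b b b B B B B A   (applied B -> B B)
  Step 15: b b b b b B B B B A  =>  b b b b b b B B B A   (applied B -> b)
  Step 16: b b b b b b B B B A  =>  b b b b b b b B B A   (applied B -> b)
  Step 17: b b b b b b b B B A  =>  b b b b b b b B B B A   (applied B -> B B)
  Step 18: b b b b b b b B B B A  =>  b b b b b b b b B B A   (applied B -> b)
  Step 19: b b b b b b b b B B A  =>  b b b b b b b b b B A   (applied B -> b)
  Step 20: b b b b b b b b b B A  =>  b b b b b b b b b B B A   (applied B -> B B)
  Step 21: b b b b b b b b b B B A  =>  b b b b b b b b b B B B A   (applied B -> B B)
  Step 22: b b b b b b b b b B B B A  =>  b b b b b b b b b b B B A   (applied B -> b)
  Step 23: b b b b b b b b b b B B A  =>  b b b b b b b b b b b B A   (applied B -> b)
  Step 24: b b b b b b b b b b b B A  =>  b b b b b b b b b b b b A   (applied B -> b)
  Step 25: b b b b b b b b b b b b A  =>  b b b b b b b b b b b b A A   (applied A -> A A)
  Step 26: b b b b b b b b b b b b A A  =>  b b b b b b b b b b b b a A   (applied A -> a)
  Step 27: b b b b b b b b b b b b a A  =>  b b b b b b b b b b b b a a   (applied A -> a)
Final yield: b b b b b b b b b b b b a a
Total rewrite steps: 27

27


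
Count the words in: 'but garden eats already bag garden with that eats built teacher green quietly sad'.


Counting words by splitting on spaces:
  Word 1: 'but'
  Word 2: 'garden'
  Word 3: 'eats'
  Word 4: 'already'
  Word 5: 'bag'
  Word 6: 'garden'
  Word 7: 'with'
  Word 8: 'that'
  Word 9: 'eats'
  Word 10: 'built'
  Word 11: 'teacher'
  Word 12: 'green'
  Word 13: 'quietly'
  Word 14: 'sad'
Total words: 14

14


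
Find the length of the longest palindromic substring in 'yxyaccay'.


Scanning 'yxyaccay' for palindromic substrings.
Substring at positions 2-7: 'yaccay'.
Check: reverse('yaccay') = 'yaccay' -> palindrome confirmed.
Neighbouring characters ('x' / '-') break symmetry, so it cannot extend further.
No longer palindromic substring exists; longest length = 6

6


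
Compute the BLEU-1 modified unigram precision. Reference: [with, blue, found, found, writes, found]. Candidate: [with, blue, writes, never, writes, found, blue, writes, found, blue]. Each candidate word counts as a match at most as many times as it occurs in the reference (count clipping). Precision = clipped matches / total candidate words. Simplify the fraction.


Reference word counts: {'blue': 1, 'found': 3, 'with': 1, 'writes': 1}
Checking each candidate word (with clipping):
  'with' -> in reference (ref count 1, used 1/1) -> match (matches: 1)
  'blue' -> in reference (ref count 1, used 1/1) -> match (matches: 2)
  'writes' -> in reference (ref count 1, used 1/1) -> match (matches: 3)
  'never' -> not in reference -> no match (matches: 3)
  'writes' -> ref count 1 already used up (1/1) -> clipped, no match (matches: 3)
  'found' -> in reference (ref count 3, used 1/3) -> match (matches: 4)
  'blue' -> ref count 1 already used up (1/1) -> clipped, no match (matches: 4)
  'writes' -> ref count 1 already used up (1/1) -> clipped, no match (matches: 4)
  'found' -> in reference (ref count 3, used 2/3) -> match (matches: 5)
  'blue' -> ref count 1 already used up (1/1) -> clipped, no match (matches: 5)
Clipped matches: 5, Candidate length: 10
Precision = 5/10 = 1/2

1/2


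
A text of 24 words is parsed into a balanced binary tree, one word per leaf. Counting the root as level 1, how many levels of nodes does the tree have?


In a balanced binary tree with n leaves the deepest leaf is ceil(log2(n)) edges below the root,
so counting node levels inclusive of root and leaves gives ceil(log2(n)) + 1 levels.
log2(24) = 4.5850
ceil(4.5850) = 5
levels = 5 + 1 = 6

6


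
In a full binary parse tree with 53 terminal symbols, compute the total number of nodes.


Leaf nodes (terminals): 53
Internal nodes = n - 1 = 53 - 1 = 52
Total = leaves + internal = 53 + 52 = 105

105


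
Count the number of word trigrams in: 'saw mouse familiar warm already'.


Word trigrams from [5] words:
  Trigram 1: (saw mouse familiar)
  Trigram 2: (mouse familiar warm)
  Trigram 3: (familiar warm already)
Total word trigrams: 5 - 2 = 3

3


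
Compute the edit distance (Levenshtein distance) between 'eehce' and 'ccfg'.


Building DP table for s1='eehce' (len 5) and s2='ccfg' (len 4):
       c  c  f  g
    0  1  2  3  4
  e 1  1  2  3  4
  e 2  2  2  3  4
  h 3  3  3  3  4
  c 4  3  3  4  4
  e 5  4  4  4  5
Edit distance = dp[5][4] = 5

5


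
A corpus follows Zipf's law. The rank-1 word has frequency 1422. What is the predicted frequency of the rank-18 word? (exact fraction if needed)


Zipf's law: freq(rank) = f1 / rank
f1 = 1422, rank = 18
freq = 1422 / 18
= 79

79


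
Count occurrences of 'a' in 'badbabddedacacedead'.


Scanning 'badbabddedacacedead' for 'a':
  Position 1: 'a' -> MATCH (count: 1)
  Position 4: 'a' -> MATCH (count: 2)
  Position 10: 'a' -> MATCH (count: 3)
  Position 12: 'a' -> MATCH (count: 4)
  Position 17: 'a' -> MATCH (count: 5)
Total occurrences of 'a': 5

5


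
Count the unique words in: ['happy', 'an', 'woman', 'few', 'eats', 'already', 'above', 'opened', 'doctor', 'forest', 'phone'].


Listing all tokens and tracking unique types:
  Token 1: 'happy' -> NEW (unique so far: 1)
  Token 2: 'an' -> NEW (unique so far: 2)
  Token 3: 'woman' -> NEW (unique so far: 3)
  Token 4: 'few' -> NEW (unique so far: 4)
  Token 5: 'eats' -> NEW (unique so far: 5)
  Token 6: 'already' -> NEW (unique so far: 6)
  Token 7: 'above' -> NEW (unique so far: 7)
  Token 8: 'opened' -> NEW (unique so far: 8)
  Token 9: 'doctor' -> NEW (unique so far: 9)
  Token 10: 'forest' -> NEW (unique so far: 10)
  Token 11: 'phone' -> NEW (unique so far: 11)
Unique types: ('above', 'already', 'an', 'doctor', 'eats', 'few', 'forest', 'happy', 'opened', 'phone', 'woman')
Vocabulary size: 11

11


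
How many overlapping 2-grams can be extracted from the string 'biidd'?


String 'biidd' has length L = 5.
Number of overlapping n-grams = L - n + 1
Substituting: 5 - 2 + 1 = 4

4


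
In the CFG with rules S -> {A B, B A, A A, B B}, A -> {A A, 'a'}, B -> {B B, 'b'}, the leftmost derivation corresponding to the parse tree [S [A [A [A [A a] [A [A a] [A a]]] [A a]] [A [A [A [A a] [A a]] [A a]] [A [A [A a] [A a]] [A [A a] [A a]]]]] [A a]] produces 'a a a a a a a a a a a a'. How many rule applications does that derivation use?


Every bracketed nonterminal node [X ...] in the tree is produced by exactly one rule application.
Reading the tree off as a leftmost derivation:
  Step 1: S  =>  A A   (applied S -> A A)
  Step 2: A A  =>  A A A   (applied A -> A A)
  Step 3: A A A  =>  A A A A   (applied A -> A A)
  Step 4: A A A A  =>  A A A A A   (applied A -> A A)
  Step 5: A A A A A  =>  a A A A A   (applied A -> a)
  Step 6: a A A A A  =>  a A A A A A   (applied A -> A A)
  Step 7: a A A A A A  =>  a a A A A A   (applied A -> a)
  Step 8: a a A A A A  =>  a a a A A A   (applied A -> a)
  Step 9: a a a A A A  =>  a a a a A A   (applied A -> a)
  Step 10: a a a a A A  =>  a a a a A A A   (applied A -> A A)
  Step 11: a a a a A A A  =>  a a a a A A A A   (applied A -> A A)
  Step 12: a a a a A A A A  =>  a a a a A A A A A   (applied A -> A A)
  Step 13: a a a a A A A A A  =>  a a a a a A A A A   (applied A -> a)
  Step 14: a a a a a A A A A  =>  a a a a a a A A A   (applied A -> a)
  Step 15: a a a a a a A A A  =>  a a a a a a a A A   (applied A -> a)
  Step 16: a a a a a a a A A  =>  a a a a a a a A A A   (applied A -> A A)
  Step 17: a a a a a a a A A A  =>  a a a a a a a A A A A   (applied A -> A A)
  Step 18: a a a a a a a A A A A  =>  a a a a a a a a A A A   (applied A -> a)
  Step 19: a a a a a a a a A A A  =>  a a a a a a a a a A A   (applied A -> a)
  Step 20: a a a a a a a a a A A  =>  a a a a a a a a a A A A   (applied A -> A A)
  Step 21: a a a a a a a a a A A A  =>  a a a a a a a a a a A A   (applied A -> a)
  Step 22: a a a a a a a a a a A A  =>  a a a a a a a a a a a A   (applied A -> a)
  Step 23: a a a a a a a a a a a A  =>  a a a a a a a a a a a a   (applied A -> a)
Final yield: a a a a a a a a a a a a
Total rewrite steps: 23

23


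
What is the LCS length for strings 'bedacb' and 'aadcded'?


DP table for LCS of 'bedacb' and 'aadcded':
       a  a  d  c  d  e  d
    0  0  0  0  0  0  0  0
  b 0  0  0  0  0  0  0  0
  e 0  0  0  0  0  0  1  1
  d 0  0  0  1  1  1  1  2
  a 0  1  1  1  1  1  1  2
  c 0  1  1  1  2  2  2  2
  b 0  1  1  1  2  2  2  2
LCS: 'ed'
LCS length = 2

2


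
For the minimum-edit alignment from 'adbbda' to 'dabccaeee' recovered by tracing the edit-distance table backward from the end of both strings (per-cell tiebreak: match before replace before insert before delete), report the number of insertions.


Edit distance = 7. Backtracking from cell (6, 9) with preference match > replace > insert > delete,
then listing the resulting alignment 'adbbda' -> 'dabccaeee' left to right:
  Step 1: replace a->d
  Step 2: replace d->a
  Step 3: keep 'b'
  Step 4: replace b->c
  Step 5: replace d->c
  Step 6: keep 'a'
  Step 7: insert 'e' [insertion #1]
  Step 8: insert 'e' [insertion #2]
  Step 9: insert 'e' [insertion #3]
Total insertions: 3

3


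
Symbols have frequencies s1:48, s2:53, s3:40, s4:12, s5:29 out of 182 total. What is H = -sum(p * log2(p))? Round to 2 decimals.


Computing entropy H = -sum(p_i * log2(p_i)):
  s1: p = 48/182 = 0.2637, -p*log2(p) = 0.5071
  s2: p = 53/182 = 0.2912, -p*log2(p) = 0.5183
  s3: p = 40/182 = 0.2198, -p*log2(p) = 0.4804
  s4: p = 12/182 = 0.0659, -p*log2(p) = 0.2586
  s5: p = 29/182 = 0.1593, -p*log2(p) = 0.4222
H = sum of terms = 2.1866
Rounded to 2 decimals: 2.19

2.19


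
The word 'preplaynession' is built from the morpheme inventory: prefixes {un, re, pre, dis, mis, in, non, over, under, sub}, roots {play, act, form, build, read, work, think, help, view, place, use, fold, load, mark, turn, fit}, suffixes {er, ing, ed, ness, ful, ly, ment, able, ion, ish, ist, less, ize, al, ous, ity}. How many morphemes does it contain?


Segmenting 'preplaynession' against the inventory:
  'pre' -> prefix (morpheme 1)
  'play' -> root (morpheme 2)
  'ness' -> suffix (morpheme 3)
  'ion' -> suffix (morpheme 4)
Total morphemes: 4

4


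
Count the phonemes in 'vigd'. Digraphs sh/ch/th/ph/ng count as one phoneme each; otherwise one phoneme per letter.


Parsing 'vigd' greedily, digraphs first:
  'v' -> consonant phoneme (phonemes so far: 1)
  'i' -> vowel phoneme (phonemes so far: 2)
  'g' -> consonant phoneme (phonemes so far: 3)
  'd' -> consonant phoneme (phonemes so far: 4)
Total phonemes: 4

4


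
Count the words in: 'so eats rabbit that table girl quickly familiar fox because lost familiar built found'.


Counting words by splitting on spaces:
  Word 1: 'so'
  Word 2: 'eats'
  Word 3: 'rabbit'
  Word 4: 'that'
  Word 5: 'table'
  Word 6: 'girl'
  Word 7: 'quickly'
  Word 8: 'familiar'
  Word 9: 'fox'
  Word 10: 'because'
  Word 11: 'lost'
  Word 12: 'familiar'
  Word 13: 'built'
  Word 14: 'found'
Total words: 14

14


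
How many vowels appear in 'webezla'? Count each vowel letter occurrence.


Scanning each character of 'webezla':
  Position 1: 'w' -> consonant (running count: 0)
  Position 2: 'e' -> vowel (running count: 1)
  Position 3: 'b' -> consonant (running count: 1)
  Position 4: 'e' -> vowel (running count: 2)
  Position 5: 'z' -> consonant (running count: 2)
  Position 6: 'l' -> consonant (running count: 2)
  Position 7: 'a' -> vowel (running count: 3)
Total vowels: 3

3


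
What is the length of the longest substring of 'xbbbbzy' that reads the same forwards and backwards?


Scanning 'xbbbbzy' for palindromic substrings.
Substring at positions 1-4: 'bbbb'.
Check: reverse('bbbb') = 'bbbb' -> palindrome confirmed.
Neighbouring characters ('x' / 'z') break symmetry, so it cannot extend further.
No longer palindromic substring exists; longest length = 4

4


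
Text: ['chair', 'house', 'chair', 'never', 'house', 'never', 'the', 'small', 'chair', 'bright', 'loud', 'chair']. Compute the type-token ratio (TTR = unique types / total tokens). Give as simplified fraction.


Tokens: 12
Unique types: ('bright', 'chair', 'house', 'loud', 'never', 'small', 'the') = 7
TTR = 7/12
Already in lowest terms.

7/12


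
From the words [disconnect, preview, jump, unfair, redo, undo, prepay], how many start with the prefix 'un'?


Checking each word for prefix 'un':
  'disconnect' -> no (count: 0)
  'preview' -> no (count: 0)
  'jump' -> no (count: 0)
  'unfair' -> YES, starts with 'un' (count: 1)
  'redo' -> no (count: 1)
  'undo' -> YES, starts with 'un' (count: 2)
  'prepay' -> no (count: 2)
Total with prefix 'un': 2

2


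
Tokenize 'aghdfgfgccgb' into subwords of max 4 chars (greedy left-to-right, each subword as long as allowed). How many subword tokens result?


'aghdfgfgccgb' has 12 characters.
Chunking with max size 4:
  Chunk 1: 'aghd' (positions 0-3)
  Chunk 2: 'fgfg' (positions 4-7)
  Chunk 3: 'ccgb' (positions 8-11)
Total chunks: ceil(12 / 4) = 3

3


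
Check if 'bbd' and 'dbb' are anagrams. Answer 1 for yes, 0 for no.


Sort characters of 'bbd': 'bbd'
Sort characters of 'dbb': 'bbd'
Sorted forms match -> they ARE anagrams
Result: 1

1


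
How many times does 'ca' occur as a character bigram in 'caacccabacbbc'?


Scanning 'caacccabacbbc' for bigram 'ca':
  Position 0: 'ca' -> MATCH
  Position 1: 'aa' -> no
  Position 2: 'ac' -> no
  Position 3: 'cc' -> no
  Position 4: 'cc' -> no
  Position 5: 'ca' -> MATCH
  Position 6: 'ab' -> no
  Position 7: 'ba' -> no
  Position 8: 'ac' -> no
  Position 9: 'cb' -> no
  Position 10: 'bb' -> no
  Position 11: 'bc' -> no
Total matches: 2

2


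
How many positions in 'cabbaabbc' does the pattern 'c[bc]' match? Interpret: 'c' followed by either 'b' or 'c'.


Pattern: c[bc] means 'c' followed by either 'b' or 'c'.
Scanning 'cabbaabbc' position-by-position:
  Pos 0: window 'ca' -> no
  Pos 1: window 'ab' -> no
  Pos 2: window 'bb' -> no
  Pos 3: window 'ba' -> no
  Pos 4: window 'aa' -> no
  Pos 5: window 'ab' -> no
  Pos 6: window 'bb' -> no
  Pos 7: window 'bc' -> no
  Pos 8: window 'c' -> no
Total matches: 0

0


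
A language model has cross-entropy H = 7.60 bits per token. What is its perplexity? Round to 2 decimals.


Perplexity formula: PP = 2^H
H = 7.60
PP = 2^7.60
Decompose: 2^7.60 = 2^7 * 2^0.60
2^7 = 128, 2^0.60 ~ 1.5157166
PP ~ 128 * 1.5157166 = 194.0117248
Rounded to 2 decimals: 194.01

194.01


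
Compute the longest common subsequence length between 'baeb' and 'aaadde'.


DP table for LCS of 'baeb' and 'aaadde':
       a  a  a  d  d  e
    0  0  0  0  0  0  0
  b 0  0  0  0  0  0  0
  a 0  1  1  1  1  1  1
  e 0  1  1  1  1  1  2
  b 0  1  1  1  1  1  2
LCS: 'ae'
LCS length = 2

2


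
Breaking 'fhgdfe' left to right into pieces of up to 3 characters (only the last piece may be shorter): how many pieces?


'fhgdfe' has 6 characters.
Chunking with max size 3:
  Chunk 1: 'fhg' (positions 0-2)
  Chunk 2: 'dfe' (positions 3-5)
Total chunks: ceil(6 / 3) = 2

2


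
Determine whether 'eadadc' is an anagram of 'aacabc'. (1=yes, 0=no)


Sort characters of 'eadadc': 'aacdde'
Sort characters of 'aacabc': 'aaabcc'
Sorted forms differ -> they are NOT anagrams
Result: 0

0


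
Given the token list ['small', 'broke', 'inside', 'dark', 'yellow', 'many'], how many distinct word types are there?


Listing all tokens and tracking unique types:
  Token 1: 'small' -> NEW (unique so far: 1)
  Token 2: 'broke' -> NEW (unique so far: 2)
  Token 3: 'inside' -> NEW (unique so far: 3)
  Token 4: 'dark' -> NEW (unique so far: 4)
  Token 5: 'yellow' -> NEW (unique so far: 5)
  Token 6: 'many' -> NEW (unique so far: 6)
Unique types: ('broke', 'dark', 'inside', 'many', 'small', 'yellow')
Vocabulary size: 6

6


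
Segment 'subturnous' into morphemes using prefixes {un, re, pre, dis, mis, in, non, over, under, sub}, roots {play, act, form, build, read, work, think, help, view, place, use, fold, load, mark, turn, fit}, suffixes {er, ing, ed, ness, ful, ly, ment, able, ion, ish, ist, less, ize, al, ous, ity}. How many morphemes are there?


Segmenting 'subturnous' against the inventory:
  'sub' -> prefix (morpheme 1)
  'turn' -> root (morpheme 2)
  'ous' -> suffix (morpheme 3)
Total morphemes: 3

3


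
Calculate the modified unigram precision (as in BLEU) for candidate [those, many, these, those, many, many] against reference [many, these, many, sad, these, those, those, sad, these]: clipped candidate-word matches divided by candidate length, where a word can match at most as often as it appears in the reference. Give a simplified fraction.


Reference word counts: {'many': 2, 'sad': 2, 'these': 3, 'those': 2}
Checking each candidate word (with clipping):
  'those' -> in reference (ref count 2, used 1/2) -> match (matches: 1)
  'many' -> in reference (ref count 2, used 1/2) -> match (matches: 2)
  'these' -> in reference (ref count 3, used 1/3) -> match (matches: 3)
  'those' -> in reference (ref count 2, used 2/2) -> match (matches: 4)
  'many' -> in reference (ref count 2, used 2/2) -> match (matches: 5)
  'many' -> ref count 2 already used up (2/2) -> clipped, no match (matches: 5)
Clipped matches: 5, Candidate length: 6
Precision = 5/6

5/6


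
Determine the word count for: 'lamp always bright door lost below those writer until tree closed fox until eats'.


Counting words by splitting on spaces:
  Word 1: 'lamp'
  Word 2: 'always'
  Word 3: 'bright'
  Word 4: 'door'
  Word 5: 'lost'
  Word 6: 'below'
  Word 7: 'those'
  Word 8: 'writer'
  Word 9: 'until'
  Word 10: 'tree'
  Word 11: 'closed'
  Word 12: 'fox'
  Word 13: 'until'
  Word 14: 'eats'
Total words: 14

14


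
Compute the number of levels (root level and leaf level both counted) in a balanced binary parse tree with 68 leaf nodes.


In a balanced binary tree with n leaves the deepest leaf is ceil(log2(n)) edges below the root,
so counting node levels inclusive of root and leaves gives ceil(log2(n)) + 1 levels.
log2(68) = 6.0875
ceil(6.0875) = 7
levels = 7 + 1 = 8

8


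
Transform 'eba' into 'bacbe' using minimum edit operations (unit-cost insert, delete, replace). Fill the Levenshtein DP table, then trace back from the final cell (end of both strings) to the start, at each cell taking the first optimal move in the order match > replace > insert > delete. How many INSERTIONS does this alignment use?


Edit distance = 4. Backtracking from cell (3, 5) with preference match > replace > insert > delete,
then listing the resulting alignment 'eba' -> 'bacbe' left to right:
  Step 1: insert 'b' [insertion #1]
  Step 2: insert 'a' [insertion #2]
  Step 3: replace e->c
  Step 4: keep 'b'
  Step 5: replace a->e
Total insertions: 2

2


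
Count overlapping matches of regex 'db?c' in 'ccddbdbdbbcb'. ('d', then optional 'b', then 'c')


Pattern: db?c means 'd', then optional 'b', then 'c'.
Scanning 'ccddbdbdbbcb' position-by-position:
  Pos 0: window 'ccd' -> no
  Pos 1: window 'cdd' -> no
  Pos 2: window 'ddb' -> no
  Pos 3: window 'dbd' -> no
  Pos 4: window 'bdb' -> no
  Pos 5: window 'dbd' -> no
  Pos 6: window 'bdb' -> no
  Pos 7: window 'dbb' -> no
  Pos 8: window 'bbc' -> no
  Pos 9: window 'bcb' -> no
  Pos 10: window 'cb' -> no
  Pos 11: window 'b' -> no
Total matches: 0

0


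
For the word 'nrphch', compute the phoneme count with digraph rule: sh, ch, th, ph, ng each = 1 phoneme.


Parsing 'nrphch' greedily, digraphs first:
  'n' -> consonant phoneme (phonemes so far: 1)
  'r' -> consonant phoneme (phonemes so far: 2)
  'ph' -> digraph (1 consonant phoneme) (phonemes so far: 3)
  'ch' -> digraph (1 consonant phoneme) (phonemes so far: 4)
Total phonemes: 4

4


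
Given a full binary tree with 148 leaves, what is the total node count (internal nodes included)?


Leaf nodes (terminals): 148
Internal nodes = n - 1 = 148 - 1 = 147
Total = leaves + internal = 148 + 147 = 295

295


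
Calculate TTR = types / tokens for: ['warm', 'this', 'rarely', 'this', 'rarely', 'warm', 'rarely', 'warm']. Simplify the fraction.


Tokens: 8
Unique types: ('rarely', 'this', 'warm') = 3
TTR = 3/8
Already in lowest terms.

3/8


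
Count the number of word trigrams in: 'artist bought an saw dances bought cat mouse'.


Word trigrams from [8] words:
  Trigram 1: (artist bought an)
  Trigram 2: (bought an saw)
  Trigram 3: (an saw dances)
  Trigram 4: (saw dances bought)
  Trigram 5: (dances bought cat)
  Trigram 6: (bought cat mouse)
Total word trigrams: 8 - 2 = 6

6


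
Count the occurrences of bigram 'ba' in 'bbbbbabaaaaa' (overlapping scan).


Scanning 'bbbbbabaaaaa' for bigram 'ba':
  Position 0: 'bb' -> no
  Position 1: 'bb' -> no
  Position 2: 'bb' -> no
  Position 3: 'bb' -> no
  Position 4: 'ba' -> MATCH
  Position 5: 'ab' -> no
  Position 6: 'ba' -> MATCH
  Position 7: 'aa' -> no
  Position 8: 'aa' -> no
  Position 9: 'aa' -> no
  Position 10: 'aa' -> no
Total matches: 2

2


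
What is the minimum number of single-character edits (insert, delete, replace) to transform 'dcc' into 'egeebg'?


Building DP table for s1='dcc' (len 3) and s2='egeebg' (len 6):
       e  g  e  e  b  g
    0  1  2  3  4  5  6
  d 1  1  2  3  4  5  6
  c 2  2  2  3  4  5  6
  c 3  3  3  3  4  5  6
Edit distance = dp[3][6] = 6

6


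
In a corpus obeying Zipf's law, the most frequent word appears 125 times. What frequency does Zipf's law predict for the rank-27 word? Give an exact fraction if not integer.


Zipf's law: freq(rank) = f1 / rank
f1 = 125, rank = 27
freq = 125 / 27
GCD(125, 27) = 1
Simplified: 125/27

125/27


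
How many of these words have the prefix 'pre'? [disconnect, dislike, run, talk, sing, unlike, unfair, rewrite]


Checking each word for prefix 'pre':
  'disconnect' -> no (count: 0)
  'dislike' -> no (count: 0)
  'run' -> no (count: 0)
  'talk' -> no (count: 0)
  'sing' -> no (count: 0)
  'unlike' -> no (count: 0)
  'unfair' -> no (count: 0)
  'rewrite' -> no (count: 0)
Total with prefix 'pre': 0

0


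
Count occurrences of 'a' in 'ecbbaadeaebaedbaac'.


Scanning 'ecbbaadeaebaedbaac' for 'a':
  Position 4: 'a' -> MATCH (count: 1)
  Position 5: 'a' -> MATCH (count: 2)
  Position 8: 'a' -> MATCH (count: 3)
  Position 11: 'a' -> MATCH (count: 4)
  Position 15: 'a' -> MATCH (count: 5)
  Position 16: 'a' -> MATCH (count: 6)
Total occurrences of 'a': 6

6


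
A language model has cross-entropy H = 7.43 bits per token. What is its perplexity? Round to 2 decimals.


Perplexity formula: PP = 2^H
H = 7.43
PP = 2^7.43
Decompose: 2^7.43 = 2^7 * 2^0.43
2^7 = 128, 2^0.43 ~ 1.3472336
PP ~ 128 * 1.3472336 = 172.4459008
Rounded to 2 decimals: 172.45

172.45


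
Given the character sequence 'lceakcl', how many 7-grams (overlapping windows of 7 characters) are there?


String 'lceakcl' has length L = 7.
Number of overlapping n-grams = L - n + 1
Substituting: 7 - 7 + 1 = 1

1


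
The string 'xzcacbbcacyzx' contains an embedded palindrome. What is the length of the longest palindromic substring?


Scanning 'xzcacbbcacyzx' for palindromic substrings.
Substring at positions 2-9: 'cacbbcac'.
Check: reverse('cacbbcac') = 'cacbbcac' -> palindrome confirmed.
Neighbouring characters ('z' / 'y') break symmetry, so it cannot extend further.
No longer palindromic substring exists; longest length = 8

8


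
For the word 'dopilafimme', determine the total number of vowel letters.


Scanning each character of 'dopilafimme':
  Position 1: 'd' -> consonant (running count: 0)
  Position 2: 'o' -> vowel (running count: 1)
  Position 3: 'p' -> consonant (running count: 1)
  Position 4: 'i' -> vowel (running count: 2)
  Position 5: 'l' -> consonant (running count: 2)
  Position 6: 'a' -> vowel (running count: 3)
  Position 7: 'f' -> consonant (running count: 3)
  Position 8: 'i' -> vowel (running count: 4)
  Position 9: 'm' -> consonant (running count: 4)
  Position 10: 'm' -> consonant (running count: 4)
  Position 11: 'e' -> vowel (running count: 5)
Total vowels: 5

5


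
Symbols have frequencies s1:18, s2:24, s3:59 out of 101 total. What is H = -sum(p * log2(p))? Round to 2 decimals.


Computing entropy H = -sum(p_i * log2(p_i)):
  s1: p = 18/101 = 0.1782, -p*log2(p) = 0.4435
  s2: p = 24/101 = 0.2376, -p*log2(p) = 0.4927
  s3: p = 59/101 = 0.5842, -p*log2(p) = 0.4531
H = sum of terms = 1.3893
Rounded to 2 decimals: 1.39

1.39


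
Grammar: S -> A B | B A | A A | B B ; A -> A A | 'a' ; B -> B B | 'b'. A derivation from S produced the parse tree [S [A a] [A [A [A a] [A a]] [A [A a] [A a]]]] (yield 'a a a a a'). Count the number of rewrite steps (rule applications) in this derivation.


Every bracketed nonterminal node [X ...] in the tree is produced by exactly one rule application.
Reading the tree off as a leftmost derivation:
  Step 1: S  =>  A A   (applied S -> A A)
  Step 2: A A  =>  a A   (applied A -> a)
  Step 3: a A  =>  a A A   (applied A -> A A)
  Step 4: a A A  =>  a A A A   (applied A -> A A)
  Step 5: a A A A  =>  a a A A   (applied A -> a)
  Step 6: a a A A  =>  a a a A   (applied A -> a)
  Step 7: a a a A  =>  a a a A A   (applied A -> A A)
  Step 8: a a a A A  =>  a a a a A   (applied A -> a)
  Step 9: a a a a A  =>  a a a a a   (applied A -> a)
Final yield: a a a a a
Total rewrite steps: 9

9


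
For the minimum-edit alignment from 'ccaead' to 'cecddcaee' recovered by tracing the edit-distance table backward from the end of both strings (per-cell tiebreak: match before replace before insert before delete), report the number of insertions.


Edit distance = 6. Backtracking from cell (6, 9) with preference match > replace > insert > delete,
then listing the resulting alignment 'ccaead' -> 'cecddcaee' left to right:
  Step 1: keep 'c'
  Step 2: insert 'e' [insertion #1]
  Step 3: keep 'c'
  Step 4: insert 'd' [insertion #2]
  Step 5: replace a->d
  Step 6: replace e->c
  Step 7: keep 'a'
  Step 8: insert 'e' [insertion #3]
  Step 9: replace d->e
Total insertions: 3

3


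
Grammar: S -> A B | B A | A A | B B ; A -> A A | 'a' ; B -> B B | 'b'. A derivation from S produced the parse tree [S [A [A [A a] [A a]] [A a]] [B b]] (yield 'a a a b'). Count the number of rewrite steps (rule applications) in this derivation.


Every bracketed nonterminal node [X ...] in the tree is produced by exactly one rule application.
Reading the tree off as a leftmost derivation:
  Step 1: S  =>  A B   (applied S -> A B)
  Step 2: A B  =>  A A B   (applied A -> A A)
  Step 3: A A B  =>  A A A B   (applied A -> A A)
  Step 4: A A A B  =>  a A A B   (applied A -> a)
  Step 5: a A A B  =>  a a A B   (applied A -> a)
  Step 6: a a A B  =>  a a a B   (applied A -> a)
  Step 7: a a a B  =>  a a a b   (applied B -> b)
Final yield: a a a b
Total rewrite steps: 7

7


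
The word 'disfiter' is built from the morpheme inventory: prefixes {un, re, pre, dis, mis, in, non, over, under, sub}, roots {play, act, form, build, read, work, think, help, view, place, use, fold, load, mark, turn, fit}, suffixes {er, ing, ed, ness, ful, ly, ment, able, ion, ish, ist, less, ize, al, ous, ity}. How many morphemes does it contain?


Segmenting 'disfiter' against the inventory:
  'dis' -> prefix (morpheme 1)
  'fit' -> root (morpheme 2)
  'er' -> suffix (morpheme 3)
Total morphemes: 3

3


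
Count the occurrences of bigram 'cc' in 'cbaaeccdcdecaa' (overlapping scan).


Scanning 'cbaaeccdcdecaa' for bigram 'cc':
  Position 0: 'cb' -> no
  Position 1: 'ba' -> no
  Position 2: 'aa' -> no
  Position 3: 'ae' -> no
  Position 4: 'ec' -> no
  Position 5: 'cc' -> MATCH
  Position 6: 'cd' -> no
  Position 7: 'dc' -> no
  Position 8: 'cd' -> no
  Position 9: 'de' -> no
  Position 10: 'ec' -> no
  Position 11: 'ca' -> no
  Position 12: 'aa' -> no
Total matches: 1

1


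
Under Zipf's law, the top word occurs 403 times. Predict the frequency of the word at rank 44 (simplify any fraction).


Zipf's law: freq(rank) = f1 / rank
f1 = 403, rank = 44
freq = 403 / 44
GCD(403, 44) = 1
Simplified: 403/44

403/44


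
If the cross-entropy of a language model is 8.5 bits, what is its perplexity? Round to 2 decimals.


Perplexity formula: PP = 2^H
H = 8.5
PP = 2^8.5
Decompose: 2^8.5 = 2^8 * 2^0.5 = 2^8 * sqrt(2)
2^8 = 256, sqrt(2) ~ 1.4142136
PP ~ 256 * 1.4142136 = 362.0386816
Rounded to 2 decimals: 362.04

362.04


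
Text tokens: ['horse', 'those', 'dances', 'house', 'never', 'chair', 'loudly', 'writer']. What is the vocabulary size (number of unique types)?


Listing all tokens and tracking unique types:
  Token 1: 'horse' -> NEW (unique so far: 1)
  Token 2: 'those' -> NEW (unique so far: 2)
  Token 3: 'dances' -> NEW (unique so far: 3)
  Token 4: 'house' -> NEW (unique so far: 4)
  Token 5: 'never' -> NEW (unique so far: 5)
  Token 6: 'chair' -> NEW (unique so far: 6)
  Token 7: 'loudly' -> NEW (unique so far: 7)
  Token 8: 'writer' -> NEW (unique so far: 8)
Unique types: ('chair', 'dances', 'horse', 'house', 'loudly', 'never', 'those', 'writer')
Vocabulary size: 8

8


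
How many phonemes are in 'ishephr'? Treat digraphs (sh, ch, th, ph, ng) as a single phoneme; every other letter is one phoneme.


Parsing 'ishephr' greedily, digraphs first:
  'i' -> vowel phoneme (phonemes so far: 1)
  'sh' -> digraph (1 consonant phoneme) (phonemes so far: 2)
  'e' -> vowel phoneme (phonemes so far: 3)
  'ph' -> digraph (1 consonant phoneme) (phonemes so far: 4)
  'r' -> consonant phoneme (phonemes so far: 5)
Total phonemes: 5

5


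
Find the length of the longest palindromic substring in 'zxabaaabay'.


Scanning 'zxabaaabay' for palindromic substrings.
Substring at positions 2-8: 'abaaaba'.
Check: reverse('abaaaba') = 'abaaaba' -> palindrome confirmed.
Neighbouring characters ('x' / 'y') break symmetry, so it cannot extend further.
No longer palindromic substring exists; longest length = 7

7


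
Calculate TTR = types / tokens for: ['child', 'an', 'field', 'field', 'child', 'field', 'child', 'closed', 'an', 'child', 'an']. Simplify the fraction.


Tokens: 11
Unique types: ('an', 'child', 'closed', 'field') = 4
TTR = 4/11
Already in lowest terms.

4/11


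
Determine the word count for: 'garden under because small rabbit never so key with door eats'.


Counting words by splitting on spaces:
  Word 1: 'garden'
  Word 2: 'under'
  Word 3: 'because'
  Word 4: 'small'
  Word 5: 'rabbit'
  Word 6: 'never'
  Word 7: 'so'
  Word 8: 'key'
  Word 9: 'with'
  Word 10: 'door'
  Word 11: 'eats'
Total words: 11

11


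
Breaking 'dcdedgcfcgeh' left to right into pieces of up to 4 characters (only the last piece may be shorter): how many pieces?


'dcdedgcfcgeh' has 12 characters.
Chunking with max size 4:
  Chunk 1: 'dcde' (positions 0-3)
  Chunk 2: 'dgcf' (positions 4-7)
  Chunk 3: 'cgeh' (positions 8-11)
Total chunks: ceil(12 / 4) = 3

3


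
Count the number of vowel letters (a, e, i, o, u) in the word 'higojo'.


Scanning each character of 'higojo':
  Position 1: 'h' -> consonant (running count: 0)
  Position 2: 'i' -> vowel (running count: 1)
  Position 3: 'g' -> consonant (running count: 1)
  Position 4: 'o' -> vowel (running count: 2)
  Position 5: 'j' -> consonant (running count: 2)
  Position 6: 'o' -> vowel (running count: 3)
Total vowels: 3

3


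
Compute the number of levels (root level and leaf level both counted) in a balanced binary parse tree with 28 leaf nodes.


In a balanced binary tree with n leaves the deepest leaf is ceil(log2(n)) edges below the root,
so counting node levels inclusive of root and leaves gives ceil(log2(n)) + 1 levels.
log2(28) = 4.8074
ceil(4.8074) = 5
levels = 5 + 1 = 6

6


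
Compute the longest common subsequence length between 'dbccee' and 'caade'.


DP table for LCS of 'dbccee' and 'caade':
       c  a  a  d  e
    0  0  0  0  0  0
  d 0  0  0  0  1  1
  b 0  0  0  0  1  1
  c 0  1  1  1  1  1
  c 0  1  1  1  1  1
  e 0  1  1  1  1  2
  e 0  1  1  1  1  2
LCS: 'de'
LCS length = 2

2


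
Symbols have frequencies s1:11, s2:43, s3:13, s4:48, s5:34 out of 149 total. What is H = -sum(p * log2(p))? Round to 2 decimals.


Computing entropy H = -sum(p_i * log2(p_i)):
  s1: p = 11/149 = 0.0738, -p*log2(p) = 0.2776
  s2: p = 43/149 = 0.2886, -p*log2(p) = 0.5174
  s3: p = 13/149 = 0.0872, -p*log2(p) = 0.3070
  s4: p = 48/149 = 0.3221, -p*log2(p) = 0.5265
  s5: p = 34/149 = 0.2282, -p*log2(p) = 0.4864
H = sum of terms = 2.1149
Rounded to 2 decimals: 2.11

2.11


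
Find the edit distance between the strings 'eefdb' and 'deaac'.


Building DP table for s1='eefdb' (len 5) and s2='deaac' (len 5):
       d  e  a  a  c
    0  1  2  3  4  5
  e 1  1  1  2  3  4
  e 2  2  1  2  3  4
  f 3  3  2  2  3  4
  d 4  3  3  3  3  4
  b 5  4  4  4  4  4
Edit distance = dp[5][5] = 4

4


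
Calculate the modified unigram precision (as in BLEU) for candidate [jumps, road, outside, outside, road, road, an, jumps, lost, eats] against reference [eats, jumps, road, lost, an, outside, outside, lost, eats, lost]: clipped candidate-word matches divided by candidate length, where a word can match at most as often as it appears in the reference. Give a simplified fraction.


Reference word counts: {'an': 1, 'eats': 2, 'jumps': 1, 'lost': 3, 'outside': 2, 'road': 1}
Checking each candidate word (with clipping):
  'jumps' -> in reference (ref count 1, used 1/1) -> match (matches: 1)
  'road' -> in reference (ref count 1, used 1/1) -> match (matches: 2)
  'outside' -> in reference (ref count 2, used 1/2) -> match (matches: 3)
  'outside' -> in reference (ref count 2, used 2/2) -> match (matches: 4)
  'road' -> ref count 1 already used up (1/1) -> clipped, no match (matches: 4)
  'road' -> ref count 1 already used up (1/1) -> clipped, no match (matches: 4)
  'an' -> in reference (ref count 1, used 1/1) -> match (matches: 5)
  'jumps' -> ref count 1 already used up (1/1) -> clipped, no match (matches: 5)
  'lost' -> in reference (ref count 3, used 1/3) -> match (matches: 6)
  'eats' -> in reference (ref count 2, used 1/2) -> match (matches: 7)
Clipped matches: 7, Candidate length: 10
Precision = 7/10

7/10


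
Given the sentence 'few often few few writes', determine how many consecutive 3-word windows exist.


Word trigrams from [5] words:
  Trigram 1: (few often few)
  Trigram 2: (often few few)
  Trigram 3: (few few writes)
Total word trigrams: 5 - 2 = 3

3


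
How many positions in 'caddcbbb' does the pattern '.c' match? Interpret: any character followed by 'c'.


Pattern: .c means any character followed by 'c'.
Scanning 'caddcbbb' position-by-position:
  Pos 0: window 'ca' -> no
  Pos 1: window 'ad' -> no
  Pos 2: window 'dd' -> no
  Pos 3: window 'dc' -> MATCH
  Pos 4: window 'cb' -> no
  Pos 5: window 'bb' -> no
  Pos 6: window 'bb' -> no
  Pos 7: window 'b' -> no
Total matches: 1

1


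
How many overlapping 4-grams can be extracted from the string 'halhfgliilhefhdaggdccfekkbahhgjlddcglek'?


String 'halhfgliilhefhdaggdccfekkbahhgjlddcglek' has length L = 39.
Number of overlapping n-grams = L - n + 1
Substituting: 39 - 4 + 1 = 36

36


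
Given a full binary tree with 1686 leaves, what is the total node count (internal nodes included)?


Leaf nodes (terminals): 1686
Internal nodes = n - 1 = 1686 - 1 = 1685
Total = leaves + internal = 1686 + 1685 = 3371

3371


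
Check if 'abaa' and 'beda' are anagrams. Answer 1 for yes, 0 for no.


Sort characters of 'abaa': 'aaab'
Sort characters of 'beda': 'abde'
Sorted forms differ -> they are NOT anagrams
Result: 0

0
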